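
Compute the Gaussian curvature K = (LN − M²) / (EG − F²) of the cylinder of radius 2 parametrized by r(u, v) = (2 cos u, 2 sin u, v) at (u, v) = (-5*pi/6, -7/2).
K = 0

Coefficients of the first fundamental form: E = 4, F = 0, G = 1.
Coefficients of the second fundamental form: L = -2, M = 0, N = 0.
Assemble K = (LN − M²)/(EG − F²) = 0. At (u, v) = (-5*pi/6, -7/2): K = 0.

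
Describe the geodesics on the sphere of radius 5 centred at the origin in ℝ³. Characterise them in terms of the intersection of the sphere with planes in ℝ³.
Geodesics on the sphere of radius 5 are great circles — circles of radius 5 obtained as the intersection of the sphere with planes through the origin (the centre of the sphere).

A curve α(t) of nonzero constant speed on the sphere of radius 5 is a geodesic iff its acceleration α̈ is everywhere normal to the surface, i.e. parallel to the radial vector α(t). Then d/dt(α × α̇) = α̇ × α̇ + α × α̈ = 0, so α × α̇ is a constant vector n ≠ 0 and α(t) · n = 0 for all t: α lies in the plane through the origin with normal n. The intersection of that plane with the sphere is a circle of radius 5 (a great circle). Conversely, a great circle traversed at constant speed has centripetal acceleration pointing at the origin, hence normal to the sphere, so every great circle is a geodesic.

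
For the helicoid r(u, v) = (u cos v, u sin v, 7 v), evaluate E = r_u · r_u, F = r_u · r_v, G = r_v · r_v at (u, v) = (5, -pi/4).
E = 1;  F = 0;  G = 74

Partials: r_u = (cos(v), sin(v), 0), r_v = (-u*sin(v), u*cos(v), 7). As functions of (u, v):
  E = r_u · r_u = 1,
  F = r_u · r_v = 0,
  G = r_v · r_v = u^2 + 49.
Evaluating at (u, v) = (5, -pi/4): E = 1, F = 0, G = 74.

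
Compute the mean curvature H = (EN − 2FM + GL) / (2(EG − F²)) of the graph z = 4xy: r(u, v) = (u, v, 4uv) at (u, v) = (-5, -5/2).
H = -800*sqrt(501)/251001

With E = 16*v^2 + 1, F = 16*u*v, G = 16*u^2 + 1, L = 0, M = 4/sqrt(16*u^2 + 16*v^2 + 1), N = 0, assemble
  H = (EN − 2FM + GL) / (2(EG − F²)) = -64*u*v/(16*u^2 + 16*v^2 + 1)^(3/2).
At (u, v) = (-5, -5/2): H = -800*sqrt(501)/251001.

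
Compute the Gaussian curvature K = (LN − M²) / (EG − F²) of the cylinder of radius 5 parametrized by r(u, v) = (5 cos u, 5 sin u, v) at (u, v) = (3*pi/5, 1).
K = 0

Coefficients of the first fundamental form: E = 25, F = 0, G = 1.
Coefficients of the second fundamental form: L = -5, M = 0, N = 0.
Assemble K = (LN − M²)/(EG − F²) = 0. At (u, v) = (3*pi/5, 1): K = 0.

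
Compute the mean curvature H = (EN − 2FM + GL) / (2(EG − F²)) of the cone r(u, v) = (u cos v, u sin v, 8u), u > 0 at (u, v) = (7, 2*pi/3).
H = 4*sqrt(65)/455

With E = 65, F = 0, G = u^2, L = 0, M = 0, N = 8*sqrt(65)*u^2/(65*Abs(u)), assemble
  H = (EN − 2FM + GL) / (2(EG − F²)) = 4*sqrt(65)/(65*Abs(u)).
At (u, v) = (7, 2*pi/3): H = 4*sqrt(65)/455.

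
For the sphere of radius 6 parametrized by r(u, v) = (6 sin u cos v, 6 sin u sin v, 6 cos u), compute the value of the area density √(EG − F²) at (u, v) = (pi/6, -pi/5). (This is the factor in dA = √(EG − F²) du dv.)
√(EG − F²)|_{(pi/6, -pi/5)} = 18

E = 36, F = 0, G = 36*sin(u)^2, so EG − F² = 1296*sin(u)^2. Taking the positive square root: √(EG − F²) = 36*Abs(sin(u)). At (u, v) = (pi/6, -pi/5): 18.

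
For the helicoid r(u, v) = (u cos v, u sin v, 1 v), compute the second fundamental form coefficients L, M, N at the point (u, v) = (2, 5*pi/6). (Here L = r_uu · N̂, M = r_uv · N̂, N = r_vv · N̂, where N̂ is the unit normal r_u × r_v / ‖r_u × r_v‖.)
L = 0;  M = -sqrt(5)/5;  N = 0

Compute the unit normal N̂(u, v) = (sin(v)/sqrt(u^2 + 1), -cos(v)/sqrt(u^2 + 1), u/sqrt(u^2 + 1)), and the second partials r_uu, r_uv, r_vv. Take dot products:
  L(u, v) = r_uu · N̂ = 0,
  M(u, v) = r_uv · N̂ = -1/sqrt(u^2 + 1),
  N(u, v) = r_vv · N̂ = 0.
Evaluating at (u, v) = (2, 5*pi/6):
  L = 0, M = -sqrt(5)/5, N = 0.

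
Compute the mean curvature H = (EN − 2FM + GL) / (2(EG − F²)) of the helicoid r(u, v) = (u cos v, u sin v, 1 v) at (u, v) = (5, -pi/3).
H = 0

With E = 1, F = 0, G = u^2 + 1, L = 0, M = -1/sqrt(u^2 + 1), N = 0, assemble
  H = (EN − 2FM + GL) / (2(EG − F²)) = 0.
At (u, v) = (5, -pi/3): H = 0.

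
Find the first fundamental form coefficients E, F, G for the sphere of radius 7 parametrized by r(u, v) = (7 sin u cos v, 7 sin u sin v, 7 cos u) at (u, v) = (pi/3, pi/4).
E = 49;  F = 0;  G = 147/4

Partials: r_u = (7*cos(u)*cos(v), 7*sin(v)*cos(u), -7*sin(u)), r_v = (-7*sin(u)*sin(v), 7*sin(u)*cos(v), 0). As functions of (u, v):
  E = r_u · r_u = 49,
  F = r_u · r_v = 0,
  G = r_v · r_v = 49*sin(u)^2.
Evaluating at (u, v) = (pi/3, pi/4): E = 49, F = 0, G = 147/4.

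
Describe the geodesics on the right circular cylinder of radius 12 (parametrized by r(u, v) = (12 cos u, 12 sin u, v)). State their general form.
The cylinder is flat (K = 0) and locally isometric to the plane via the development (u, v) ↦ (12 u, v). Geodesics are the pre-images of straight lines: circles (v constant), vertical lines (u constant), and helices (v = c · u + d) for constants c, d.

A right cylinder has E = 12², F = 0, G = 1, so EG − F² = 12², and L = −12, M = N = 0, giving K = (LN − M²)/(EG − F²) = 0 everywhere. A flat surface is locally isometric to the Euclidean plane via the map (u, v) ↦ (12 u, v). Straight lines in the (x̃, ỹ) plane pull back to: (a) horizontal circles (v = const), (b) vertical generators (u = const), and (c) helices (12 u tan θ = v, i.e. v = c · u + d).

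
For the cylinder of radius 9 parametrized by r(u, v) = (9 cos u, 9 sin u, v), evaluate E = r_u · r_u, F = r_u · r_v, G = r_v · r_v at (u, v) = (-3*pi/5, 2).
E = 81;  F = 0;  G = 1

Partials: r_u = (-9*sin(u), 9*cos(u), 0), r_v = (0, 0, 1). As functions of (u, v):
  E = r_u · r_u = 81,
  F = r_u · r_v = 0,
  G = r_v · r_v = 1.
Evaluating at (u, v) = (-3*pi/5, 2): E = 81, F = 0, G = 1.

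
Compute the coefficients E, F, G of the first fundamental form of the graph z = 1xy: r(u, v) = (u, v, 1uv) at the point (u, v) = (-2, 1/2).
E = 5/4;  F = -1;  G = 5

Partials: r_u = (1, 0, v), r_v = (0, 1, u). As functions of (u, v):
  E = r_u · r_u = v^2 + 1,
  F = r_u · r_v = u*v,
  G = r_v · r_v = u^2 + 1.
Evaluating at (u, v) = (-2, 1/2): E = 5/4, F = -1, G = 5.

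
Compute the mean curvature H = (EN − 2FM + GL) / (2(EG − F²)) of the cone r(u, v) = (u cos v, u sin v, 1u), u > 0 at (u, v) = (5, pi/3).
H = sqrt(2)/20

With E = 2, F = 0, G = u^2, L = 0, M = 0, N = sqrt(2)*u^2/(2*Abs(u)), assemble
  H = (EN − 2FM + GL) / (2(EG − F²)) = sqrt(2)/(4*Abs(u)).
At (u, v) = (5, pi/3): H = sqrt(2)/20.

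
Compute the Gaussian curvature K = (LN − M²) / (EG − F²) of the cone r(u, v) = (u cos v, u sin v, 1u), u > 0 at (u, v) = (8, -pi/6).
K = 0

Coefficients of the first fundamental form: E = 2, F = 0, G = u^2.
Coefficients of the second fundamental form: L = 0, M = 0, N = sqrt(2)*u^2/(2*Abs(u)).
Assemble K = (LN − M²)/(EG − F²) = 0. At (u, v) = (8, -pi/6): K = 0.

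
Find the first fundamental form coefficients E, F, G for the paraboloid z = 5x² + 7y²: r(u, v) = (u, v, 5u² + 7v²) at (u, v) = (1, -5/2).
E = 101;  F = -350;  G = 1226

Partials: r_u = (1, 0, 10*u), r_v = (0, 1, 14*v). As functions of (u, v):
  E = r_u · r_u = 100*u^2 + 1,
  F = r_u · r_v = 140*u*v,
  G = r_v · r_v = 196*v^2 + 1.
Evaluating at (u, v) = (1, -5/2): E = 101, F = -350, G = 1226.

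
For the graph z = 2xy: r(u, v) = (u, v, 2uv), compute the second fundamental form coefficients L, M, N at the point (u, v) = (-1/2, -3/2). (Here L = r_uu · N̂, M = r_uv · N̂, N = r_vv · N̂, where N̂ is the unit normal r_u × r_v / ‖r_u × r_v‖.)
L = 0;  M = 2*sqrt(11)/11;  N = 0

Compute the unit normal N̂(u, v) = (-2*v/sqrt(4*u^2 + 4*v^2 + 1), -2*u/sqrt(4*u^2 + 4*v^2 + 1), 1/sqrt(4*u^2 + 4*v^2 + 1)), and the second partials r_uu, r_uv, r_vv. Take dot products:
  L(u, v) = r_uu · N̂ = 0,
  M(u, v) = r_uv · N̂ = 2/sqrt(4*u^2 + 4*v^2 + 1),
  N(u, v) = r_vv · N̂ = 0.
Evaluating at (u, v) = (-1/2, -3/2):
  L = 0, M = 2*sqrt(11)/11, N = 0.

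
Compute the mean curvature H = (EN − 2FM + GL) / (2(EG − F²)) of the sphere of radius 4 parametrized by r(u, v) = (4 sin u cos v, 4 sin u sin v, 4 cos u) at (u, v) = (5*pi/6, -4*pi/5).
H = -1/4

With E = 16, F = 0, G = 16*sin(u)^2, L = -4*sin(u)/Abs(sin(u)), M = 0, N = -4*sin(u)^3/Abs(sin(u)), assemble
  H = (EN − 2FM + GL) / (2(EG − F²)) = -sin(u)/(4*Abs(sin(u))).
At (u, v) = (5*pi/6, -4*pi/5): H = -1/4.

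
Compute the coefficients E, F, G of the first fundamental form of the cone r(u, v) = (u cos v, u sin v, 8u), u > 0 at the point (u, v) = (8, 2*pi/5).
E = 65;  F = 0;  G = 64

Partials: r_u = (cos(v), sin(v), 8), r_v = (-u*sin(v), u*cos(v), 0). As functions of (u, v):
  E = r_u · r_u = 65,
  F = r_u · r_v = 0,
  G = r_v · r_v = u^2.
Evaluating at (u, v) = (8, 2*pi/5): E = 65, F = 0, G = 64.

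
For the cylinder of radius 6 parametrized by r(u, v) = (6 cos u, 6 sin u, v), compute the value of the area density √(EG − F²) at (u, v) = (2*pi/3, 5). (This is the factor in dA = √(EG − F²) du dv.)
√(EG − F²)|_{(2*pi/3, 5)} = 6

E = 36, F = 0, G = 1, so EG − F² = 36. Taking the positive square root: √(EG − F²) = 6. At (u, v) = (2*pi/3, 5): 6.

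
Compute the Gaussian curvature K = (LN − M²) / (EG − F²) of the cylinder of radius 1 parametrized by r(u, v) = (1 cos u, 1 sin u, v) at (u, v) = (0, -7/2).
K = 0

Coefficients of the first fundamental form: E = 1, F = 0, G = 1.
Coefficients of the second fundamental form: L = -1, M = 0, N = 0.
Assemble K = (LN − M²)/(EG − F²) = 0. At (u, v) = (0, -7/2): K = 0.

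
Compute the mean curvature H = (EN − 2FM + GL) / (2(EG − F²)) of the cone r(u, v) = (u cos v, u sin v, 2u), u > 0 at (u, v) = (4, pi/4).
H = sqrt(5)/20

With E = 5, F = 0, G = u^2, L = 0, M = 0, N = 2*sqrt(5)*u^2/(5*Abs(u)), assemble
  H = (EN − 2FM + GL) / (2(EG − F²)) = sqrt(5)/(5*Abs(u)).
At (u, v) = (4, pi/4): H = sqrt(5)/20.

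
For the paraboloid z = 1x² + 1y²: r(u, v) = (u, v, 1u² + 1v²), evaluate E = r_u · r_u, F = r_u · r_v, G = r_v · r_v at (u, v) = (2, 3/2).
E = 17;  F = 12;  G = 10

Partials: r_u = (1, 0, 2*u), r_v = (0, 1, 2*v). As functions of (u, v):
  E = r_u · r_u = 4*u^2 + 1,
  F = r_u · r_v = 4*u*v,
  G = r_v · r_v = 4*v^2 + 1.
Evaluating at (u, v) = (2, 3/2): E = 17, F = 12, G = 10.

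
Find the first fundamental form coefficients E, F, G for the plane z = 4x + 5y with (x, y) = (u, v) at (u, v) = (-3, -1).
E = 17;  F = 20;  G = 26

Partials: r_u = (1, 0, 4), r_v = (0, 1, 5). As functions of (u, v):
  E = r_u · r_u = 17,
  F = r_u · r_v = 20,
  G = r_v · r_v = 26.
Evaluating at (u, v) = (-3, -1): E = 17, F = 20, G = 26.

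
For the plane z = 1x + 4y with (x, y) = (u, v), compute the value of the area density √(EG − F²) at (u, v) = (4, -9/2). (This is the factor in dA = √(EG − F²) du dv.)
√(EG − F²)|_{(4, -9/2)} = 3*sqrt(2)

E = 2, F = 4, G = 17, so EG − F² = 18. Taking the positive square root: √(EG − F²) = 3*sqrt(2). At (u, v) = (4, -9/2): 3*sqrt(2).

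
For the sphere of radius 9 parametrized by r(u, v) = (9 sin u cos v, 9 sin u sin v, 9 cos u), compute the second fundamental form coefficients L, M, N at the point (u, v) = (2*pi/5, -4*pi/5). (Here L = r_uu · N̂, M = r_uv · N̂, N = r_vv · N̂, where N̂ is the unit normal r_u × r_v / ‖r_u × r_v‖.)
L = -9;  M = 0;  N = -45/8 - 9*sqrt(5)/8

Compute the unit normal N̂(u, v) = (sin(u)^2*cos(v)/Abs(sin(u)), sin(u)^2*sin(v)/Abs(sin(u)), sin(2*u)/(2*Abs(sin(u)))), and the second partials r_uu, r_uv, r_vv. Take dot products:
  L(u, v) = r_uu · N̂ = -9*sin(u)/Abs(sin(u)),
  M(u, v) = r_uv · N̂ = 0,
  N(u, v) = r_vv · N̂ = -9*sin(u)^3/Abs(sin(u)).
Evaluating at (u, v) = (2*pi/5, -4*pi/5):
  L = -9, M = 0, N = -45/8 - 9*sqrt(5)/8.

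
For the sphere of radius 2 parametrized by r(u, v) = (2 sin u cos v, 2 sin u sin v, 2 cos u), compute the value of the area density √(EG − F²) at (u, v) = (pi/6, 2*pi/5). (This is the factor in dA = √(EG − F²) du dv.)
√(EG − F²)|_{(pi/6, 2*pi/5)} = 2

E = 4, F = 0, G = 4*sin(u)^2, so EG − F² = 16*sin(u)^2. Taking the positive square root: √(EG − F²) = 4*Abs(sin(u)). At (u, v) = (pi/6, 2*pi/5): 2.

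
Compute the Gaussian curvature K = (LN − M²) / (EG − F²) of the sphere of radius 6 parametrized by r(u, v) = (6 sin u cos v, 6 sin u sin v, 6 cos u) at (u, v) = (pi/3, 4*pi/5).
K = 1/36

Coefficients of the first fundamental form: E = 36, F = 0, G = 36*sin(u)^2.
Coefficients of the second fundamental form: L = -6*sin(u)/Abs(sin(u)), M = 0, N = -6*sin(u)^3/Abs(sin(u)).
Assemble K = (LN − M²)/(EG − F²) = 1/36. At (u, v) = (pi/3, 4*pi/5): K = 1/36.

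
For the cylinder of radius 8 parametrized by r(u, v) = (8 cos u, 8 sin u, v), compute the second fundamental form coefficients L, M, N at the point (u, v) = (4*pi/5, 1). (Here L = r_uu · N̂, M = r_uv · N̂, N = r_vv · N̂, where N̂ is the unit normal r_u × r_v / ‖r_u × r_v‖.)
L = -8;  M = 0;  N = 0

Compute the unit normal N̂(u, v) = (cos(u), sin(u), 0), and the second partials r_uu, r_uv, r_vv. Take dot products:
  L(u, v) = r_uu · N̂ = -8,
  M(u, v) = r_uv · N̂ = 0,
  N(u, v) = r_vv · N̂ = 0.
Evaluating at (u, v) = (4*pi/5, 1):
  L = -8, M = 0, N = 0.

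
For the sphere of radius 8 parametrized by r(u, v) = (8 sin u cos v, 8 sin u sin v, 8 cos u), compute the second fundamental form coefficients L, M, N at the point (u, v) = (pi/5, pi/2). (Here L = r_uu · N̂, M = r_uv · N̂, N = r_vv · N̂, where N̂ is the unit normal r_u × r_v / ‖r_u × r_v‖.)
L = -8;  M = 0;  N = -5 + sqrt(5)

Compute the unit normal N̂(u, v) = (sin(u)^2*cos(v)/Abs(sin(u)), sin(u)^2*sin(v)/Abs(sin(u)), sin(2*u)/(2*Abs(sin(u)))), and the second partials r_uu, r_uv, r_vv. Take dot products:
  L(u, v) = r_uu · N̂ = -8*sin(u)/Abs(sin(u)),
  M(u, v) = r_uv · N̂ = 0,
  N(u, v) = r_vv · N̂ = -8*sin(u)^3/Abs(sin(u)).
Evaluating at (u, v) = (pi/5, pi/2):
  L = -8, M = 0, N = -5 + sqrt(5).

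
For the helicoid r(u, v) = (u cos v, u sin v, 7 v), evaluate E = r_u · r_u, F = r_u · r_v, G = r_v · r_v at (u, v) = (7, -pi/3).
E = 1;  F = 0;  G = 98

Partials: r_u = (cos(v), sin(v), 0), r_v = (-u*sin(v), u*cos(v), 7). As functions of (u, v):
  E = r_u · r_u = 1,
  F = r_u · r_v = 0,
  G = r_v · r_v = u^2 + 49.
Evaluating at (u, v) = (7, -pi/3): E = 1, F = 0, G = 98.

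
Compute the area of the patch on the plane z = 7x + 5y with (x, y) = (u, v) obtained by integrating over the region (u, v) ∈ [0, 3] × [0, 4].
Area = 60*sqrt(3)

Area = ∫∫ √(EG − F²) du dv with √(EG − F²) = 5*sqrt(3). Integrating over [0, 3] × [0, 4] gives 60*sqrt(3).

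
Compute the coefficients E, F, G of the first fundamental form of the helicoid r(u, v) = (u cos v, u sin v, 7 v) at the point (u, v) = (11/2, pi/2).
E = 1;  F = 0;  G = 317/4

Partials: r_u = (cos(v), sin(v), 0), r_v = (-u*sin(v), u*cos(v), 7). As functions of (u, v):
  E = r_u · r_u = 1,
  F = r_u · r_v = 0,
  G = r_v · r_v = u^2 + 49.
Evaluating at (u, v) = (11/2, pi/2): E = 1, F = 0, G = 317/4.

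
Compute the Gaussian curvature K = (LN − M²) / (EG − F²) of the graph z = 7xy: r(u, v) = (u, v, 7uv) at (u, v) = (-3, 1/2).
K = -784/3301489

Coefficients of the first fundamental form: E = 49*v^2 + 1, F = 49*u*v, G = 49*u^2 + 1.
Coefficients of the second fundamental form: L = 0, M = 7/sqrt(49*u^2 + 49*v^2 + 1), N = 0.
Assemble K = (LN − M²)/(EG − F²) = -49/(2401*u^4 + 4802*u^2*v^2 + 98*u^2 + 2401*v^4 + 98*v^2 + 1). At (u, v) = (-3, 1/2): K = -784/3301489.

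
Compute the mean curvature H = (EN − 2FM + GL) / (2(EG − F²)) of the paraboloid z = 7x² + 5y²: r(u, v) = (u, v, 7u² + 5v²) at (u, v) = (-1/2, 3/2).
H = 1832*sqrt(11)/15125

With E = 196*u^2 + 1, F = 140*u*v, G = 100*v^2 + 1, L = 14/sqrt(196*u^2 + 100*v^2 + 1), M = 0, N = 10/sqrt(196*u^2 + 100*v^2 + 1), assemble
  H = (EN − 2FM + GL) / (2(EG − F²)) = 4*(245*u^2 + 175*v^2 + 3)/(196*u^2 + 100*v^2 + 1)^(3/2).
At (u, v) = (-1/2, 3/2): H = 1832*sqrt(11)/15125.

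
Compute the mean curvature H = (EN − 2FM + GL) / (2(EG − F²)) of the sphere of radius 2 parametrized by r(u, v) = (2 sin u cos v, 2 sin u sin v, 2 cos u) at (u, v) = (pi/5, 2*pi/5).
H = -1/2

With E = 4, F = 0, G = 4*sin(u)^2, L = -2*sin(u)/Abs(sin(u)), M = 0, N = -2*sin(u)^3/Abs(sin(u)), assemble
  H = (EN − 2FM + GL) / (2(EG − F²)) = -sin(u)/(2*Abs(sin(u))).
At (u, v) = (pi/5, 2*pi/5): H = -1/2.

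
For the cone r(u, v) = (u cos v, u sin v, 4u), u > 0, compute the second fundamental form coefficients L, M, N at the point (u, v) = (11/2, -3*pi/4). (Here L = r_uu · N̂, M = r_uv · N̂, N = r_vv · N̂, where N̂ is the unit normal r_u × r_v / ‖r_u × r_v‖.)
L = 0;  M = 0;  N = 22*sqrt(17)/17

Compute the unit normal N̂(u, v) = (-4*sqrt(17)*u*cos(v)/(17*Abs(u)), -4*sqrt(17)*u*sin(v)/(17*Abs(u)), sqrt(17)*u/(17*Abs(u))), and the second partials r_uu, r_uv, r_vv. Take dot products:
  L(u, v) = r_uu · N̂ = 0,
  M(u, v) = r_uv · N̂ = 0,
  N(u, v) = r_vv · N̂ = 4*sqrt(17)*u^2/(17*Abs(u)).
Evaluating at (u, v) = (11/2, -3*pi/4):
  L = 0, M = 0, N = 22*sqrt(17)/17.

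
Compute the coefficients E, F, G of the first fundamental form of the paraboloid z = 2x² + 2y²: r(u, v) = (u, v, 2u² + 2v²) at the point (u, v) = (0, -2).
E = 1;  F = 0;  G = 65

Partials: r_u = (1, 0, 4*u), r_v = (0, 1, 4*v). As functions of (u, v):
  E = r_u · r_u = 16*u^2 + 1,
  F = r_u · r_v = 16*u*v,
  G = r_v · r_v = 16*v^2 + 1.
Evaluating at (u, v) = (0, -2): E = 1, F = 0, G = 65.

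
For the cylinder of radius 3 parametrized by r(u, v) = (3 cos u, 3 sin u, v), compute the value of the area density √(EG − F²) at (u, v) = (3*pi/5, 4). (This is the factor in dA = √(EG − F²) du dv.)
√(EG − F²)|_{(3*pi/5, 4)} = 3

E = 9, F = 0, G = 1, so EG − F² = 9. Taking the positive square root: √(EG − F²) = 3. At (u, v) = (3*pi/5, 4): 3.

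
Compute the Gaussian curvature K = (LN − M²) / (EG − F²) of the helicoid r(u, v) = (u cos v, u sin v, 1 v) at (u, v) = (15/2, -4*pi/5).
K = -16/52441

Coefficients of the first fundamental form: E = 1, F = 0, G = u^2 + 1.
Coefficients of the second fundamental form: L = 0, M = -1/sqrt(u^2 + 1), N = 0.
Assemble K = (LN − M²)/(EG − F²) = -1/(u^2 + 1)^2. At (u, v) = (15/2, -4*pi/5): K = -16/52441.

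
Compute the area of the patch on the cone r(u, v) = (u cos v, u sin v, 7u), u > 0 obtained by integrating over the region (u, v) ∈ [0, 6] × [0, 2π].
Area = 180*sqrt(2)*pi

Area = ∫∫ √(EG − F²) du dv with √(EG − F²) = 5*sqrt(2)*Abs(u). Integrating over [0, 6] × [0, 2π] gives 180*sqrt(2)*pi.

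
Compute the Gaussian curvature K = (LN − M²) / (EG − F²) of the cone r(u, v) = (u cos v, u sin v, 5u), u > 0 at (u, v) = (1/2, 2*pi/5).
K = 0

Coefficients of the first fundamental form: E = 26, F = 0, G = u^2.
Coefficients of the second fundamental form: L = 0, M = 0, N = 5*sqrt(26)*u^2/(26*Abs(u)).
Assemble K = (LN − M²)/(EG − F²) = 0. At (u, v) = (1/2, 2*pi/5): K = 0.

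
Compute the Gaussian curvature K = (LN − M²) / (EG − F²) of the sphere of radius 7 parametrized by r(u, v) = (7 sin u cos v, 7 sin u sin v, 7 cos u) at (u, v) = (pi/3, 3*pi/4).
K = 1/49

Coefficients of the first fundamental form: E = 49, F = 0, G = 49*sin(u)^2.
Coefficients of the second fundamental form: L = -7*sin(u)/Abs(sin(u)), M = 0, N = -7*sin(u)^3/Abs(sin(u)).
Assemble K = (LN − M²)/(EG − F²) = 1/49. At (u, v) = (pi/3, 3*pi/4): K = 1/49.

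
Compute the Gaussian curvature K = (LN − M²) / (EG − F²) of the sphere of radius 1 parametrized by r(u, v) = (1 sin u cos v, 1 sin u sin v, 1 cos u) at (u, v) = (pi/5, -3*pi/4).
K = 1

Coefficients of the first fundamental form: E = 1, F = 0, G = sin(u)^2.
Coefficients of the second fundamental form: L = -sin(u)/Abs(sin(u)), M = 0, N = -sin(u)^3/Abs(sin(u)).
Assemble K = (LN − M²)/(EG − F²) = 1. At (u, v) = (pi/5, -3*pi/4): K = 1.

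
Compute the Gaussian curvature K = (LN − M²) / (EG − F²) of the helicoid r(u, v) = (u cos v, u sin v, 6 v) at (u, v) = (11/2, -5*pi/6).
K = -576/70225

Coefficients of the first fundamental form: E = 1, F = 0, G = u^2 + 36.
Coefficients of the second fundamental form: L = 0, M = -6/sqrt(u^2 + 36), N = 0.
Assemble K = (LN − M²)/(EG − F²) = -36/(u^2 + 36)^2. At (u, v) = (11/2, -5*pi/6): K = -576/70225.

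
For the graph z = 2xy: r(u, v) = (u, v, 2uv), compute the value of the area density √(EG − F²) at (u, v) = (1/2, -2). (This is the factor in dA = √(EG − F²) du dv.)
√(EG − F²)|_{(1/2, -2)} = 3*sqrt(2)

E = 4*v^2 + 1, F = 4*u*v, G = 4*u^2 + 1, so EG − F² = 4*u^2 + 4*v^2 + 1. Taking the positive square root: √(EG − F²) = sqrt(4*u^2 + 4*v^2 + 1). At (u, v) = (1/2, -2): 3*sqrt(2).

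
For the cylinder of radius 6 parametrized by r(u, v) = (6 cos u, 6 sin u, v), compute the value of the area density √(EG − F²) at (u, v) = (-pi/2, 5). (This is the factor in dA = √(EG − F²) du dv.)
√(EG − F²)|_{(-pi/2, 5)} = 6

E = 36, F = 0, G = 1, so EG − F² = 36. Taking the positive square root: √(EG − F²) = 6. At (u, v) = (-pi/2, 5): 6.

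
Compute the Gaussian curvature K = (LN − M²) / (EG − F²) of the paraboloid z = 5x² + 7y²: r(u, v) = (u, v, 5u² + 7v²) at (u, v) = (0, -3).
K = 28/623045

Coefficients of the first fundamental form: E = 100*u^2 + 1, F = 140*u*v, G = 196*v^2 + 1.
Coefficients of the second fundamental form: L = 10/sqrt(100*u^2 + 196*v^2 + 1), M = 0, N = 14/sqrt(100*u^2 + 196*v^2 + 1).
Assemble K = (LN − M²)/(EG − F²) = 140/(10000*u^4 + 39200*u^2*v^2 + 200*u^2 + 38416*v^4 + 392*v^2 + 1). At (u, v) = (0, -3): K = 28/623045.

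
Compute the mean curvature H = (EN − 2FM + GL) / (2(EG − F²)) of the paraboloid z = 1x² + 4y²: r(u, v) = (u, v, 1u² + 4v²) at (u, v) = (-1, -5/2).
H = 421*sqrt(5)/18225

With E = 4*u^2 + 1, F = 16*u*v, G = 64*v^2 + 1, L = 2/sqrt(4*u^2 + 64*v^2 + 1), M = 0, N = 8/sqrt(4*u^2 + 64*v^2 + 1), assemble
  H = (EN − 2FM + GL) / (2(EG − F²)) = (16*u^2 + 64*v^2 + 5)/(4*u^2 + 64*v^2 + 1)^(3/2).
At (u, v) = (-1, -5/2): H = 421*sqrt(5)/18225.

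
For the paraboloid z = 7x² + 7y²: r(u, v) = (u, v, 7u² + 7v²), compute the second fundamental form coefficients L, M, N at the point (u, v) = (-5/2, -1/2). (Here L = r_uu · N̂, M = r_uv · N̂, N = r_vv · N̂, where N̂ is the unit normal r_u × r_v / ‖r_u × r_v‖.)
L = 14*sqrt(51)/255;  M = 0;  N = 14*sqrt(51)/255

Compute the unit normal N̂(u, v) = (-14*u/sqrt(196*u^2 + 196*v^2 + 1), -14*v/sqrt(196*u^2 + 196*v^2 + 1), 1/sqrt(196*u^2 + 196*v^2 + 1)), and the second partials r_uu, r_uv, r_vv. Take dot products:
  L(u, v) = r_uu · N̂ = 14/sqrt(196*u^2 + 196*v^2 + 1),
  M(u, v) = r_uv · N̂ = 0,
  N(u, v) = r_vv · N̂ = 14/sqrt(196*u^2 + 196*v^2 + 1).
Evaluating at (u, v) = (-5/2, -1/2):
  L = 14*sqrt(51)/255, M = 0, N = 14*sqrt(51)/255.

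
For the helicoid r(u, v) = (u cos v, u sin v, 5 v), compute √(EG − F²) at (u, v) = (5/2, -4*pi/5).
√(EG − F²)|_{(5/2, -4*pi/5)} = 5*sqrt(5)/2

E = 1, F = 0, G = u^2 + 25; EG − F² = u^2 + 25; √(EG − F²) = sqrt(u^2 + 25). At the given point: 5*sqrt(5)/2.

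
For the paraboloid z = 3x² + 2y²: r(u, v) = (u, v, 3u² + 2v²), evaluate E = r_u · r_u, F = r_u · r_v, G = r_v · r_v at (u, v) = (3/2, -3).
E = 82;  F = -108;  G = 145

Partials: r_u = (1, 0, 6*u), r_v = (0, 1, 4*v). As functions of (u, v):
  E = r_u · r_u = 36*u^2 + 1,
  F = r_u · r_v = 24*u*v,
  G = r_v · r_v = 16*v^2 + 1.
Evaluating at (u, v) = (3/2, -3): E = 82, F = -108, G = 145.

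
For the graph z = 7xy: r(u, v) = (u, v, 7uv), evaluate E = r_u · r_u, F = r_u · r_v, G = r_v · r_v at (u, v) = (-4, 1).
E = 50;  F = -196;  G = 785

Partials: r_u = (1, 0, 7*v), r_v = (0, 1, 7*u). As functions of (u, v):
  E = r_u · r_u = 49*v^2 + 1,
  F = r_u · r_v = 49*u*v,
  G = r_v · r_v = 49*u^2 + 1.
Evaluating at (u, v) = (-4, 1): E = 50, F = -196, G = 785.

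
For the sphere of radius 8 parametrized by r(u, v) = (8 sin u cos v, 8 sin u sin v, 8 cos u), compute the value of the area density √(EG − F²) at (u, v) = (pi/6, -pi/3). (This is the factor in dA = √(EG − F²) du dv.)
√(EG − F²)|_{(pi/6, -pi/3)} = 32

E = 64, F = 0, G = 64*sin(u)^2, so EG − F² = 4096*sin(u)^2. Taking the positive square root: √(EG − F²) = 64*Abs(sin(u)). At (u, v) = (pi/6, -pi/3): 32.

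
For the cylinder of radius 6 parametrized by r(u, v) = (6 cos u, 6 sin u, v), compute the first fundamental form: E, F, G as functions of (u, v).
E = 36;  F = 0;  G = 1

Compute partials: r_u = (-6*sin(u), 6*cos(u), 0), r_v = (0, 0, 1). Then
  E = r_u · r_u = 36,
  F = r_u · r_v = 0,
  G = r_v · r_v = 1.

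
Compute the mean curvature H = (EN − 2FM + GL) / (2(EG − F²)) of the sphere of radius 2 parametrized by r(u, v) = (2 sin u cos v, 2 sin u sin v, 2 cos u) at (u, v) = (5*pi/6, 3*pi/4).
H = -1/2

With E = 4, F = 0, G = 4*sin(u)^2, L = -2*sin(u)/Abs(sin(u)), M = 0, N = -2*sin(u)^3/Abs(sin(u)), assemble
  H = (EN − 2FM + GL) / (2(EG − F²)) = -sin(u)/(2*Abs(sin(u))).
At (u, v) = (5*pi/6, 3*pi/4): H = -1/2.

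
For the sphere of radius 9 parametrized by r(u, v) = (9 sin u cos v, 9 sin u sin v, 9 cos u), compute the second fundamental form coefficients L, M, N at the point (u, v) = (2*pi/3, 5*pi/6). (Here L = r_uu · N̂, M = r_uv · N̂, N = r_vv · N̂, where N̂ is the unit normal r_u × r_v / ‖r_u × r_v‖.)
L = -9;  M = 0;  N = -27/4

Compute the unit normal N̂(u, v) = (sin(u)^2*cos(v)/Abs(sin(u)), sin(u)^2*sin(v)/Abs(sin(u)), sin(2*u)/(2*Abs(sin(u)))), and the second partials r_uu, r_uv, r_vv. Take dot products:
  L(u, v) = r_uu · N̂ = -9*sin(u)/Abs(sin(u)),
  M(u, v) = r_uv · N̂ = 0,
  N(u, v) = r_vv · N̂ = -9*sin(u)^3/Abs(sin(u)).
Evaluating at (u, v) = (2*pi/3, 5*pi/6):
  L = -9, M = 0, N = -27/4.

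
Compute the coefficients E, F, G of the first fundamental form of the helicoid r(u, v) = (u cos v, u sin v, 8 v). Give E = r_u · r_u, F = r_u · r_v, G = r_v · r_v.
E = 1;  F = 0;  G = u^2 + 64

Compute partials: r_u = (cos(v), sin(v), 0), r_v = (-u*sin(v), u*cos(v), 8). Then
  E = r_u · r_u = 1,
  F = r_u · r_v = 0,
  G = r_v · r_v = u^2 + 64.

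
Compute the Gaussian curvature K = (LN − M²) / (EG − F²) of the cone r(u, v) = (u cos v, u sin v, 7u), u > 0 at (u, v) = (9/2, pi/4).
K = 0

Coefficients of the first fundamental form: E = 50, F = 0, G = u^2.
Coefficients of the second fundamental form: L = 0, M = 0, N = 7*sqrt(2)*u^2/(10*Abs(u)).
Assemble K = (LN − M²)/(EG − F²) = 0. At (u, v) = (9/2, pi/4): K = 0.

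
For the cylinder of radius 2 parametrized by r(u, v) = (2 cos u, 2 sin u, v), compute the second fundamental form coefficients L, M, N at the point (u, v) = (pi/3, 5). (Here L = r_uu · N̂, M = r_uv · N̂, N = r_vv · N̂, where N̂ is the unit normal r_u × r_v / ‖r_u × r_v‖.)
L = -2;  M = 0;  N = 0

Compute the unit normal N̂(u, v) = (cos(u), sin(u), 0), and the second partials r_uu, r_uv, r_vv. Take dot products:
  L(u, v) = r_uu · N̂ = -2,
  M(u, v) = r_uv · N̂ = 0,
  N(u, v) = r_vv · N̂ = 0.
Evaluating at (u, v) = (pi/3, 5):
  L = -2, M = 0, N = 0.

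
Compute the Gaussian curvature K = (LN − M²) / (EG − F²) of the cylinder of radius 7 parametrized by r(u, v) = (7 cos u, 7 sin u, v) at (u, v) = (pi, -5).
K = 0

Coefficients of the first fundamental form: E = 49, F = 0, G = 1.
Coefficients of the second fundamental form: L = -7, M = 0, N = 0.
Assemble K = (LN − M²)/(EG − F²) = 0. At (u, v) = (pi, -5): K = 0.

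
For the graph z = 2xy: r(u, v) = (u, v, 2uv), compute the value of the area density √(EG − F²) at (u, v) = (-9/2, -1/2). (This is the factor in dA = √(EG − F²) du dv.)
√(EG − F²)|_{(-9/2, -1/2)} = sqrt(83)

E = 4*v^2 + 1, F = 4*u*v, G = 4*u^2 + 1, so EG − F² = 4*u^2 + 4*v^2 + 1. Taking the positive square root: √(EG − F²) = sqrt(4*u^2 + 4*v^2 + 1). At (u, v) = (-9/2, -1/2): sqrt(83).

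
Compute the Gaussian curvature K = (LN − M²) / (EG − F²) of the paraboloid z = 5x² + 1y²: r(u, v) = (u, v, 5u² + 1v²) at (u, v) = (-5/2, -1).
K = 1/19845

Coefficients of the first fundamental form: E = 100*u^2 + 1, F = 20*u*v, G = 4*v^2 + 1.
Coefficients of the second fundamental form: L = 10/sqrt(100*u^2 + 4*v^2 + 1), M = 0, N = 2/sqrt(100*u^2 + 4*v^2 + 1).
Assemble K = (LN − M²)/(EG − F²) = 20/(10000*u^4 + 800*u^2*v^2 + 200*u^2 + 16*v^4 + 8*v^2 + 1). At (u, v) = (-5/2, -1): K = 1/19845.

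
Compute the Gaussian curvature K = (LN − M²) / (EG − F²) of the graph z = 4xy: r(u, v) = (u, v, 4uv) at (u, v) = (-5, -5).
K = -16/641601

Coefficients of the first fundamental form: E = 16*v^2 + 1, F = 16*u*v, G = 16*u^2 + 1.
Coefficients of the second fundamental form: L = 0, M = 4/sqrt(16*u^2 + 16*v^2 + 1), N = 0.
Assemble K = (LN − M²)/(EG − F²) = -16/(256*u^4 + 512*u^2*v^2 + 32*u^2 + 256*v^4 + 32*v^2 + 1). At (u, v) = (-5, -5): K = -16/641601.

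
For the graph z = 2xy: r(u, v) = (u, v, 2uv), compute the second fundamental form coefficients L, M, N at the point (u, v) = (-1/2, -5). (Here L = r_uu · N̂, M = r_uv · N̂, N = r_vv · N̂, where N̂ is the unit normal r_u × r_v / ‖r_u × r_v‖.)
L = 0;  M = sqrt(102)/51;  N = 0

Compute the unit normal N̂(u, v) = (-2*v/sqrt(4*u^2 + 4*v^2 + 1), -2*u/sqrt(4*u^2 + 4*v^2 + 1), 1/sqrt(4*u^2 + 4*v^2 + 1)), and the second partials r_uu, r_uv, r_vv. Take dot products:
  L(u, v) = r_uu · N̂ = 0,
  M(u, v) = r_uv · N̂ = 2/sqrt(4*u^2 + 4*v^2 + 1),
  N(u, v) = r_vv · N̂ = 0.
Evaluating at (u, v) = (-1/2, -5):
  L = 0, M = sqrt(102)/51, N = 0.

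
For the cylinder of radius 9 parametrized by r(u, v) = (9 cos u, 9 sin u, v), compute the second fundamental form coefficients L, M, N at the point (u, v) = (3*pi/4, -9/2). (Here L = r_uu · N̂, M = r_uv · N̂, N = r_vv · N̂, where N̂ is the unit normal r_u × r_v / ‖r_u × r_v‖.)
L = -9;  M = 0;  N = 0

Compute the unit normal N̂(u, v) = (cos(u), sin(u), 0), and the second partials r_uu, r_uv, r_vv. Take dot products:
  L(u, v) = r_uu · N̂ = -9,
  M(u, v) = r_uv · N̂ = 0,
  N(u, v) = r_vv · N̂ = 0.
Evaluating at (u, v) = (3*pi/4, -9/2):
  L = -9, M = 0, N = 0.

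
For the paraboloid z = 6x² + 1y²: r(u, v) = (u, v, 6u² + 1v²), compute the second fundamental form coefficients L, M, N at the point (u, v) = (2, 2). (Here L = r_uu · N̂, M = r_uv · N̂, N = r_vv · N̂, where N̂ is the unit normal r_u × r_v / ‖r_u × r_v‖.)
L = 12*sqrt(593)/593;  M = 0;  N = 2*sqrt(593)/593

Compute the unit normal N̂(u, v) = (-12*u/sqrt(144*u^2 + 4*v^2 + 1), -2*v/sqrt(144*u^2 + 4*v^2 + 1), 1/sqrt(144*u^2 + 4*v^2 + 1)), and the second partials r_uu, r_uv, r_vv. Take dot products:
  L(u, v) = r_uu · N̂ = 12/sqrt(144*u^2 + 4*v^2 + 1),
  M(u, v) = r_uv · N̂ = 0,
  N(u, v) = r_vv · N̂ = 2/sqrt(144*u^2 + 4*v^2 + 1).
Evaluating at (u, v) = (2, 2):
  L = 12*sqrt(593)/593, M = 0, N = 2*sqrt(593)/593.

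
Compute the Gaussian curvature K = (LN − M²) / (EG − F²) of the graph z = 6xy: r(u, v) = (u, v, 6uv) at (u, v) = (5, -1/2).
K = -9/207025

Coefficients of the first fundamental form: E = 36*v^2 + 1, F = 36*u*v, G = 36*u^2 + 1.
Coefficients of the second fundamental form: L = 0, M = 6/sqrt(36*u^2 + 36*v^2 + 1), N = 0.
Assemble K = (LN − M²)/(EG − F²) = -36/(1296*u^4 + 2592*u^2*v^2 + 72*u^2 + 1296*v^4 + 72*v^2 + 1). At (u, v) = (5, -1/2): K = -9/207025.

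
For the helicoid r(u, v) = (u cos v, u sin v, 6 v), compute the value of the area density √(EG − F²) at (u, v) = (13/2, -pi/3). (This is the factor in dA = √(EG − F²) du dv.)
√(EG − F²)|_{(13/2, -pi/3)} = sqrt(313)/2

E = 1, F = 0, G = u^2 + 36, so EG − F² = u^2 + 36. Taking the positive square root: √(EG − F²) = sqrt(u^2 + 36). At (u, v) = (13/2, -pi/3): sqrt(313)/2.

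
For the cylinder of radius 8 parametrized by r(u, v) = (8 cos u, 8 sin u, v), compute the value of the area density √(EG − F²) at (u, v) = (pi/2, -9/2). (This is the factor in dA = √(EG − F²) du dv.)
√(EG − F²)|_{(pi/2, -9/2)} = 8

E = 64, F = 0, G = 1, so EG − F² = 64. Taking the positive square root: √(EG − F²) = 8. At (u, v) = (pi/2, -9/2): 8.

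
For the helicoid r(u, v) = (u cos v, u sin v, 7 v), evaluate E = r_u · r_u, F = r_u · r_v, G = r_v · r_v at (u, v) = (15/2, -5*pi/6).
E = 1;  F = 0;  G = 421/4

Partials: r_u = (cos(v), sin(v), 0), r_v = (-u*sin(v), u*cos(v), 7). As functions of (u, v):
  E = r_u · r_u = 1,
  F = r_u · r_v = 0,
  G = r_v · r_v = u^2 + 49.
Evaluating at (u, v) = (15/2, -5*pi/6): E = 1, F = 0, G = 421/4.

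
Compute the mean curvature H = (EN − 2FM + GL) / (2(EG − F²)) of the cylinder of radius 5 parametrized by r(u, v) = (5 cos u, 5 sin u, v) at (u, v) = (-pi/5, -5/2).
H = -1/10

With E = 25, F = 0, G = 1, L = -5, M = 0, N = 0, assemble
  H = (EN − 2FM + GL) / (2(EG − F²)) = -1/10.
At (u, v) = (-pi/5, -5/2): H = -1/10.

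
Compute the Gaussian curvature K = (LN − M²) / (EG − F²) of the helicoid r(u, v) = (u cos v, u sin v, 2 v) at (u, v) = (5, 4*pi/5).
K = -4/841

Coefficients of the first fundamental form: E = 1, F = 0, G = u^2 + 4.
Coefficients of the second fundamental form: L = 0, M = -2/sqrt(u^2 + 4), N = 0.
Assemble K = (LN − M²)/(EG − F²) = -4/(u^2 + 4)^2. At (u, v) = (5, 4*pi/5): K = -4/841.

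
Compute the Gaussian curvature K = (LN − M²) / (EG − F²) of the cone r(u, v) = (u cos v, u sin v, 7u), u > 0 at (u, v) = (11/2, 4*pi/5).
K = 0

Coefficients of the first fundamental form: E = 50, F = 0, G = u^2.
Coefficients of the second fundamental form: L = 0, M = 0, N = 7*sqrt(2)*u^2/(10*Abs(u)).
Assemble K = (LN − M²)/(EG − F²) = 0. At (u, v) = (11/2, 4*pi/5): K = 0.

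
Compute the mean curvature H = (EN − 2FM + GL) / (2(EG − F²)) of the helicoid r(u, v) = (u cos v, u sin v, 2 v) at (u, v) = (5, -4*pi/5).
H = 0

With E = 1, F = 0, G = u^2 + 4, L = 0, M = -2/sqrt(u^2 + 4), N = 0, assemble
  H = (EN − 2FM + GL) / (2(EG − F²)) = 0.
At (u, v) = (5, -4*pi/5): H = 0.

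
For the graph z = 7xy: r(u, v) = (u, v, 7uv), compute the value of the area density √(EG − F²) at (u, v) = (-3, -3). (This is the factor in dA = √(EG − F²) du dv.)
√(EG − F²)|_{(-3, -3)} = sqrt(883)

E = 49*v^2 + 1, F = 49*u*v, G = 49*u^2 + 1, so EG − F² = 49*u^2 + 49*v^2 + 1. Taking the positive square root: √(EG − F²) = sqrt(49*u^2 + 49*v^2 + 1). At (u, v) = (-3, -3): sqrt(883).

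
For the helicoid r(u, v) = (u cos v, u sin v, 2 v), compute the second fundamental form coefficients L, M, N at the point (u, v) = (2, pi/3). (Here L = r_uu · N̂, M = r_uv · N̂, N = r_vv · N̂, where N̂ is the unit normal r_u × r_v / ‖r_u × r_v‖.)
L = 0;  M = -sqrt(2)/2;  N = 0

Compute the unit normal N̂(u, v) = (2*sin(v)/sqrt(u^2 + 4), -2*cos(v)/sqrt(u^2 + 4), u/sqrt(u^2 + 4)), and the second partials r_uu, r_uv, r_vv. Take dot products:
  L(u, v) = r_uu · N̂ = 0,
  M(u, v) = r_uv · N̂ = -2/sqrt(u^2 + 4),
  N(u, v) = r_vv · N̂ = 0.
Evaluating at (u, v) = (2, pi/3):
  L = 0, M = -sqrt(2)/2, N = 0.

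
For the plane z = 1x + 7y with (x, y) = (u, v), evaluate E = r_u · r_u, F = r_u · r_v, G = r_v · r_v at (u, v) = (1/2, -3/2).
E = 2;  F = 7;  G = 50

Partials: r_u = (1, 0, 1), r_v = (0, 1, 7). As functions of (u, v):
  E = r_u · r_u = 2,
  F = r_u · r_v = 7,
  G = r_v · r_v = 50.
Evaluating at (u, v) = (1/2, -3/2): E = 2, F = 7, G = 50.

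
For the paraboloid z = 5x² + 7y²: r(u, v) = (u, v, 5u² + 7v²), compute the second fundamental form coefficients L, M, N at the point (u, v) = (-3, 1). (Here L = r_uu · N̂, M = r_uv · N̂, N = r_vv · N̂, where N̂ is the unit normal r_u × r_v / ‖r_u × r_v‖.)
L = 10*sqrt(1097)/1097;  M = 0;  N = 14*sqrt(1097)/1097

Compute the unit normal N̂(u, v) = (-10*u/sqrt(100*u^2 + 196*v^2 + 1), -14*v/sqrt(100*u^2 + 196*v^2 + 1), 1/sqrt(100*u^2 + 196*v^2 + 1)), and the second partials r_uu, r_uv, r_vv. Take dot products:
  L(u, v) = r_uu · N̂ = 10/sqrt(100*u^2 + 196*v^2 + 1),
  M(u, v) = r_uv · N̂ = 0,
  N(u, v) = r_vv · N̂ = 14/sqrt(100*u^2 + 196*v^2 + 1).
Evaluating at (u, v) = (-3, 1):
  L = 10*sqrt(1097)/1097, M = 0, N = 14*sqrt(1097)/1097.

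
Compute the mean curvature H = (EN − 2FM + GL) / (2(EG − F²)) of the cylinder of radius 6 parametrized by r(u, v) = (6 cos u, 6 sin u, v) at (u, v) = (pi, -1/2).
H = -1/12

With E = 36, F = 0, G = 1, L = -6, M = 0, N = 0, assemble
  H = (EN − 2FM + GL) / (2(EG − F²)) = -1/12.
At (u, v) = (pi, -1/2): H = -1/12.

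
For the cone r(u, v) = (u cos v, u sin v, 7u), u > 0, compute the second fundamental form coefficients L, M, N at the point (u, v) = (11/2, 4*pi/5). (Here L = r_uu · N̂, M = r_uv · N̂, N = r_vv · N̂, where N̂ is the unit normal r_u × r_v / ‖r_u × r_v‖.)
L = 0;  M = 0;  N = 77*sqrt(2)/20

Compute the unit normal N̂(u, v) = (-7*sqrt(2)*u*cos(v)/(10*Abs(u)), -7*sqrt(2)*u*sin(v)/(10*Abs(u)), sqrt(2)*u/(10*Abs(u))), and the second partials r_uu, r_uv, r_vv. Take dot products:
  L(u, v) = r_uu · N̂ = 0,
  M(u, v) = r_uv · N̂ = 0,
  N(u, v) = r_vv · N̂ = 7*sqrt(2)*u^2/(10*Abs(u)).
Evaluating at (u, v) = (11/2, 4*pi/5):
  L = 0, M = 0, N = 77*sqrt(2)/20.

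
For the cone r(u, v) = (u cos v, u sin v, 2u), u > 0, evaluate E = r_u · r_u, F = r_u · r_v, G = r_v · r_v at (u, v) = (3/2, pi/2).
E = 5;  F = 0;  G = 9/4

Partials: r_u = (cos(v), sin(v), 2), r_v = (-u*sin(v), u*cos(v), 0). As functions of (u, v):
  E = r_u · r_u = 5,
  F = r_u · r_v = 0,
  G = r_v · r_v = u^2.
Evaluating at (u, v) = (3/2, pi/2): E = 5, F = 0, G = 9/4.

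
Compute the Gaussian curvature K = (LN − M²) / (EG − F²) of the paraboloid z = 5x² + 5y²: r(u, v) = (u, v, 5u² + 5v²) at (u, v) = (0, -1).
K = 100/10201

Coefficients of the first fundamental form: E = 100*u^2 + 1, F = 100*u*v, G = 100*v^2 + 1.
Coefficients of the second fundamental form: L = 10/sqrt(100*u^2 + 100*v^2 + 1), M = 0, N = 10/sqrt(100*u^2 + 100*v^2 + 1).
Assemble K = (LN − M²)/(EG − F²) = 100/(10000*u^4 + 20000*u^2*v^2 + 200*u^2 + 10000*v^4 + 200*v^2 + 1). At (u, v) = (0, -1): K = 100/10201.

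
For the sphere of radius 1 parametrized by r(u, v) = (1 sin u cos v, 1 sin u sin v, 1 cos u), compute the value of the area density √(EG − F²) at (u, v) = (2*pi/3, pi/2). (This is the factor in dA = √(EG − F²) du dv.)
√(EG − F²)|_{(2*pi/3, pi/2)} = sqrt(3)/2

E = 1, F = 0, G = sin(u)^2, so EG − F² = sin(u)^2. Taking the positive square root: √(EG − F²) = Abs(sin(u)). At (u, v) = (2*pi/3, pi/2): sqrt(3)/2.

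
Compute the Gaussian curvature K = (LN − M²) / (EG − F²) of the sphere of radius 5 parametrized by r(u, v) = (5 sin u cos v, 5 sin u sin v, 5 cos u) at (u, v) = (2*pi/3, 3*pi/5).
K = 1/25

Coefficients of the first fundamental form: E = 25, F = 0, G = 25*sin(u)^2.
Coefficients of the second fundamental form: L = -5*sin(u)/Abs(sin(u)), M = 0, N = -5*sin(u)^3/Abs(sin(u)).
Assemble K = (LN − M²)/(EG − F²) = 1/25. At (u, v) = (2*pi/3, 3*pi/5): K = 1/25.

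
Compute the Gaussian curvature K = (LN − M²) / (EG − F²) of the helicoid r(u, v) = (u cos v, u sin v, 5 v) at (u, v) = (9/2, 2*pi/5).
K = -400/32761

Coefficients of the first fundamental form: E = 1, F = 0, G = u^2 + 25.
Coefficients of the second fundamental form: L = 0, M = -5/sqrt(u^2 + 25), N = 0.
Assemble K = (LN − M²)/(EG − F²) = -25/(u^2 + 25)^2. At (u, v) = (9/2, 2*pi/5): K = -400/32761.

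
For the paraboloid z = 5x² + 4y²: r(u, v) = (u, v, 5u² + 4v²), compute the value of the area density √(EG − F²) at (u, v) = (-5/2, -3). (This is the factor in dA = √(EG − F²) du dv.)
√(EG − F²)|_{(-5/2, -3)} = sqrt(1202)

E = 100*u^2 + 1, F = 80*u*v, G = 64*v^2 + 1, so EG − F² = 100*u^2 + 64*v^2 + 1. Taking the positive square root: √(EG − F²) = sqrt(100*u^2 + 64*v^2 + 1). At (u, v) = (-5/2, -3): sqrt(1202).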